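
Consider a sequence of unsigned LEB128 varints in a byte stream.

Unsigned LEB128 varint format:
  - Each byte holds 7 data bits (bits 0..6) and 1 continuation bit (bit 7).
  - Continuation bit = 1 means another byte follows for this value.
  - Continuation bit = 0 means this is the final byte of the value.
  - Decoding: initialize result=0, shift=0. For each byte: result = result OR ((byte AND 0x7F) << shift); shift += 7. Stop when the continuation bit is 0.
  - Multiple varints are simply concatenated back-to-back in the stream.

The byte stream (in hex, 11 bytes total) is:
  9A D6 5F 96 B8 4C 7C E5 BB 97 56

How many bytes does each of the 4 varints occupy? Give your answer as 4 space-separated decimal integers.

Answer: 3 3 1 4

Derivation:
  byte[0]=0x9A cont=1 payload=0x1A=26: acc |= 26<<0 -> acc=26 shift=7
  byte[1]=0xD6 cont=1 payload=0x56=86: acc |= 86<<7 -> acc=11034 shift=14
  byte[2]=0x5F cont=0 payload=0x5F=95: acc |= 95<<14 -> acc=1567514 shift=21 [end]
Varint 1: bytes[0:3] = 9A D6 5F -> value 1567514 (3 byte(s))
  byte[3]=0x96 cont=1 payload=0x16=22: acc |= 22<<0 -> acc=22 shift=7
  byte[4]=0xB8 cont=1 payload=0x38=56: acc |= 56<<7 -> acc=7190 shift=14
  byte[5]=0x4C cont=0 payload=0x4C=76: acc |= 76<<14 -> acc=1252374 shift=21 [end]
Varint 2: bytes[3:6] = 96 B8 4C -> value 1252374 (3 byte(s))
  byte[6]=0x7C cont=0 payload=0x7C=124: acc |= 124<<0 -> acc=124 shift=7 [end]
Varint 3: bytes[6:7] = 7C -> value 124 (1 byte(s))
  byte[7]=0xE5 cont=1 payload=0x65=101: acc |= 101<<0 -> acc=101 shift=7
  byte[8]=0xBB cont=1 payload=0x3B=59: acc |= 59<<7 -> acc=7653 shift=14
  byte[9]=0x97 cont=1 payload=0x17=23: acc |= 23<<14 -> acc=384485 shift=21
  byte[10]=0x56 cont=0 payload=0x56=86: acc |= 86<<21 -> acc=180739557 shift=28 [end]
Varint 4: bytes[7:11] = E5 BB 97 56 -> value 180739557 (4 byte(s))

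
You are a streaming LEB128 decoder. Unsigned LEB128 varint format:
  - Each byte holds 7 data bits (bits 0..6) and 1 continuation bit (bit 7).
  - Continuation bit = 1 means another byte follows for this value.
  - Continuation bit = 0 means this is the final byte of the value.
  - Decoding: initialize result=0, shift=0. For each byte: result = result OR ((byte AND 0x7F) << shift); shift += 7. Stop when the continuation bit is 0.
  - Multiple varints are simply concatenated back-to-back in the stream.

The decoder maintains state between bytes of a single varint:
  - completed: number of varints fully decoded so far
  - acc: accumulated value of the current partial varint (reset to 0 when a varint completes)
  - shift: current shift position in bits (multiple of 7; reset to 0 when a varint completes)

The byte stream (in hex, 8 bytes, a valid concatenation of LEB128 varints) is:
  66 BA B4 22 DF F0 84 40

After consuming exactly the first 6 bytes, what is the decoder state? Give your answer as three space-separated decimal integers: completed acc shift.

Answer: 2 14431 14

Derivation:
byte[0]=0x66 cont=0 payload=0x66: varint #1 complete (value=102); reset -> completed=1 acc=0 shift=0
byte[1]=0xBA cont=1 payload=0x3A: acc |= 58<<0 -> completed=1 acc=58 shift=7
byte[2]=0xB4 cont=1 payload=0x34: acc |= 52<<7 -> completed=1 acc=6714 shift=14
byte[3]=0x22 cont=0 payload=0x22: varint #2 complete (value=563770); reset -> completed=2 acc=0 shift=0
byte[4]=0xDF cont=1 payload=0x5F: acc |= 95<<0 -> completed=2 acc=95 shift=7
byte[5]=0xF0 cont=1 payload=0x70: acc |= 112<<7 -> completed=2 acc=14431 shift=14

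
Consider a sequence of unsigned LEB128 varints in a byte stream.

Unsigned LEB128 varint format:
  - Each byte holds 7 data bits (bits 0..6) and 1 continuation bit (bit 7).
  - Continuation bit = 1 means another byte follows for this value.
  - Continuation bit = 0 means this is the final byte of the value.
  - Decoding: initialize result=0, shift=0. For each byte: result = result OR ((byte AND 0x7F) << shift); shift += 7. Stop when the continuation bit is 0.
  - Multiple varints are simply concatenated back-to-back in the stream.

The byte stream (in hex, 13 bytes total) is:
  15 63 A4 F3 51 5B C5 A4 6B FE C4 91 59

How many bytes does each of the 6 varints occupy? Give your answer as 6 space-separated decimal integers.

Answer: 1 1 3 1 3 4

Derivation:
  byte[0]=0x15 cont=0 payload=0x15=21: acc |= 21<<0 -> acc=21 shift=7 [end]
Varint 1: bytes[0:1] = 15 -> value 21 (1 byte(s))
  byte[1]=0x63 cont=0 payload=0x63=99: acc |= 99<<0 -> acc=99 shift=7 [end]
Varint 2: bytes[1:2] = 63 -> value 99 (1 byte(s))
  byte[2]=0xA4 cont=1 payload=0x24=36: acc |= 36<<0 -> acc=36 shift=7
  byte[3]=0xF3 cont=1 payload=0x73=115: acc |= 115<<7 -> acc=14756 shift=14
  byte[4]=0x51 cont=0 payload=0x51=81: acc |= 81<<14 -> acc=1341860 shift=21 [end]
Varint 3: bytes[2:5] = A4 F3 51 -> value 1341860 (3 byte(s))
  byte[5]=0x5B cont=0 payload=0x5B=91: acc |= 91<<0 -> acc=91 shift=7 [end]
Varint 4: bytes[5:6] = 5B -> value 91 (1 byte(s))
  byte[6]=0xC5 cont=1 payload=0x45=69: acc |= 69<<0 -> acc=69 shift=7
  byte[7]=0xA4 cont=1 payload=0x24=36: acc |= 36<<7 -> acc=4677 shift=14
  byte[8]=0x6B cont=0 payload=0x6B=107: acc |= 107<<14 -> acc=1757765 shift=21 [end]
Varint 5: bytes[6:9] = C5 A4 6B -> value 1757765 (3 byte(s))
  byte[9]=0xFE cont=1 payload=0x7E=126: acc |= 126<<0 -> acc=126 shift=7
  byte[10]=0xC4 cont=1 payload=0x44=68: acc |= 68<<7 -> acc=8830 shift=14
  byte[11]=0x91 cont=1 payload=0x11=17: acc |= 17<<14 -> acc=287358 shift=21
  byte[12]=0x59 cont=0 payload=0x59=89: acc |= 89<<21 -> acc=186933886 shift=28 [end]
Varint 6: bytes[9:13] = FE C4 91 59 -> value 186933886 (4 byte(s))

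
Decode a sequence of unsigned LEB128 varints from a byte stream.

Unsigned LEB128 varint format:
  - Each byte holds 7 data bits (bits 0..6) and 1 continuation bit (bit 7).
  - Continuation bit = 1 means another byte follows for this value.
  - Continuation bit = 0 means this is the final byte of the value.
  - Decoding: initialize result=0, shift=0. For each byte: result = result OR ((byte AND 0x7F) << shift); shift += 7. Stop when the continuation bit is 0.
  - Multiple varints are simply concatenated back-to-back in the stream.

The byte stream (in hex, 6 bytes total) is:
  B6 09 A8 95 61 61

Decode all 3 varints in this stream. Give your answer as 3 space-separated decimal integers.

  byte[0]=0xB6 cont=1 payload=0x36=54: acc |= 54<<0 -> acc=54 shift=7
  byte[1]=0x09 cont=0 payload=0x09=9: acc |= 9<<7 -> acc=1206 shift=14 [end]
Varint 1: bytes[0:2] = B6 09 -> value 1206 (2 byte(s))
  byte[2]=0xA8 cont=1 payload=0x28=40: acc |= 40<<0 -> acc=40 shift=7
  byte[3]=0x95 cont=1 payload=0x15=21: acc |= 21<<7 -> acc=2728 shift=14
  byte[4]=0x61 cont=0 payload=0x61=97: acc |= 97<<14 -> acc=1591976 shift=21 [end]
Varint 2: bytes[2:5] = A8 95 61 -> value 1591976 (3 byte(s))
  byte[5]=0x61 cont=0 payload=0x61=97: acc |= 97<<0 -> acc=97 shift=7 [end]
Varint 3: bytes[5:6] = 61 -> value 97 (1 byte(s))

Answer: 1206 1591976 97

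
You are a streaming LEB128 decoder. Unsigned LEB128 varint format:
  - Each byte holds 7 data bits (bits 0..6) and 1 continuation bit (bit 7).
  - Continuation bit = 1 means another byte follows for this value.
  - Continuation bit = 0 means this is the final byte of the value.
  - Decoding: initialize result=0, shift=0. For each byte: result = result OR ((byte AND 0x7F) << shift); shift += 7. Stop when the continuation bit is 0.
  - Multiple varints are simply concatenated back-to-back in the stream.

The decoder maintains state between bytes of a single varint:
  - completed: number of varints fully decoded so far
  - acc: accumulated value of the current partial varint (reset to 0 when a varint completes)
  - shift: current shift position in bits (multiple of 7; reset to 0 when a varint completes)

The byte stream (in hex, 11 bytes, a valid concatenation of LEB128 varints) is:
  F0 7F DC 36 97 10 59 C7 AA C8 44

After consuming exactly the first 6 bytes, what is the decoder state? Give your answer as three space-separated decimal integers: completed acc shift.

byte[0]=0xF0 cont=1 payload=0x70: acc |= 112<<0 -> completed=0 acc=112 shift=7
byte[1]=0x7F cont=0 payload=0x7F: varint #1 complete (value=16368); reset -> completed=1 acc=0 shift=0
byte[2]=0xDC cont=1 payload=0x5C: acc |= 92<<0 -> completed=1 acc=92 shift=7
byte[3]=0x36 cont=0 payload=0x36: varint #2 complete (value=7004); reset -> completed=2 acc=0 shift=0
byte[4]=0x97 cont=1 payload=0x17: acc |= 23<<0 -> completed=2 acc=23 shift=7
byte[5]=0x10 cont=0 payload=0x10: varint #3 complete (value=2071); reset -> completed=3 acc=0 shift=0

Answer: 3 0 0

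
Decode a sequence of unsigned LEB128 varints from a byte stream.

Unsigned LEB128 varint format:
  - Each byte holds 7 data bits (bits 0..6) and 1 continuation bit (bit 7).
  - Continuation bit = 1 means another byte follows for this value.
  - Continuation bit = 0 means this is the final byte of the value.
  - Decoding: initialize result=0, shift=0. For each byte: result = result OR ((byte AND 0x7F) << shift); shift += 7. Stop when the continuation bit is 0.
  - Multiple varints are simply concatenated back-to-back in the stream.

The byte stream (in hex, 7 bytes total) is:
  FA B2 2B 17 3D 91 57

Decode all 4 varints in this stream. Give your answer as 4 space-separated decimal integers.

  byte[0]=0xFA cont=1 payload=0x7A=122: acc |= 122<<0 -> acc=122 shift=7
  byte[1]=0xB2 cont=1 payload=0x32=50: acc |= 50<<7 -> acc=6522 shift=14
  byte[2]=0x2B cont=0 payload=0x2B=43: acc |= 43<<14 -> acc=711034 shift=21 [end]
Varint 1: bytes[0:3] = FA B2 2B -> value 711034 (3 byte(s))
  byte[3]=0x17 cont=0 payload=0x17=23: acc |= 23<<0 -> acc=23 shift=7 [end]
Varint 2: bytes[3:4] = 17 -> value 23 (1 byte(s))
  byte[4]=0x3D cont=0 payload=0x3D=61: acc |= 61<<0 -> acc=61 shift=7 [end]
Varint 3: bytes[4:5] = 3D -> value 61 (1 byte(s))
  byte[5]=0x91 cont=1 payload=0x11=17: acc |= 17<<0 -> acc=17 shift=7
  byte[6]=0x57 cont=0 payload=0x57=87: acc |= 87<<7 -> acc=11153 shift=14 [end]
Varint 4: bytes[5:7] = 91 57 -> value 11153 (2 byte(s))

Answer: 711034 23 61 11153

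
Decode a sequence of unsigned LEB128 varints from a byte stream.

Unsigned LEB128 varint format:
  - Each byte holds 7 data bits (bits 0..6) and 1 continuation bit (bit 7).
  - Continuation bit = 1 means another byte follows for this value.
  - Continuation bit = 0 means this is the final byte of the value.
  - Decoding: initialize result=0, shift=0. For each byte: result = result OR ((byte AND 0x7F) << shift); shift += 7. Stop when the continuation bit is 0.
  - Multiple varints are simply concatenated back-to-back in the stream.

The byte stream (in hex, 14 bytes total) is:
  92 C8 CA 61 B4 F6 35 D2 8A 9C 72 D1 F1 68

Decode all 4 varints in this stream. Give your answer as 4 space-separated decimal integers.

  byte[0]=0x92 cont=1 payload=0x12=18: acc |= 18<<0 -> acc=18 shift=7
  byte[1]=0xC8 cont=1 payload=0x48=72: acc |= 72<<7 -> acc=9234 shift=14
  byte[2]=0xCA cont=1 payload=0x4A=74: acc |= 74<<14 -> acc=1221650 shift=21
  byte[3]=0x61 cont=0 payload=0x61=97: acc |= 97<<21 -> acc=204645394 shift=28 [end]
Varint 1: bytes[0:4] = 92 C8 CA 61 -> value 204645394 (4 byte(s))
  byte[4]=0xB4 cont=1 payload=0x34=52: acc |= 52<<0 -> acc=52 shift=7
  byte[5]=0xF6 cont=1 payload=0x76=118: acc |= 118<<7 -> acc=15156 shift=14
  byte[6]=0x35 cont=0 payload=0x35=53: acc |= 53<<14 -> acc=883508 shift=21 [end]
Varint 2: bytes[4:7] = B4 F6 35 -> value 883508 (3 byte(s))
  byte[7]=0xD2 cont=1 payload=0x52=82: acc |= 82<<0 -> acc=82 shift=7
  byte[8]=0x8A cont=1 payload=0x0A=10: acc |= 10<<7 -> acc=1362 shift=14
  byte[9]=0x9C cont=1 payload=0x1C=28: acc |= 28<<14 -> acc=460114 shift=21
  byte[10]=0x72 cont=0 payload=0x72=114: acc |= 114<<21 -> acc=239535442 shift=28 [end]
Varint 3: bytes[7:11] = D2 8A 9C 72 -> value 239535442 (4 byte(s))
  byte[11]=0xD1 cont=1 payload=0x51=81: acc |= 81<<0 -> acc=81 shift=7
  byte[12]=0xF1 cont=1 payload=0x71=113: acc |= 113<<7 -> acc=14545 shift=14
  byte[13]=0x68 cont=0 payload=0x68=104: acc |= 104<<14 -> acc=1718481 shift=21 [end]
Varint 4: bytes[11:14] = D1 F1 68 -> value 1718481 (3 byte(s))

Answer: 204645394 883508 239535442 1718481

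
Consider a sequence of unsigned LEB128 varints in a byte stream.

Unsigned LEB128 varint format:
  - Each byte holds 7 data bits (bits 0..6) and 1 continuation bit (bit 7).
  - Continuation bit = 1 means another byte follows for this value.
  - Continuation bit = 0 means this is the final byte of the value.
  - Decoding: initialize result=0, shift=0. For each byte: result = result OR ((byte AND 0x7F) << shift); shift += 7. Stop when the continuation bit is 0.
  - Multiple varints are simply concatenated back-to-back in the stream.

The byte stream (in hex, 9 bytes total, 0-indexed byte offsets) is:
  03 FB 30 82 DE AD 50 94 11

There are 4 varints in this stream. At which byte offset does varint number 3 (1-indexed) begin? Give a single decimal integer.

Answer: 3

Derivation:
  byte[0]=0x03 cont=0 payload=0x03=3: acc |= 3<<0 -> acc=3 shift=7 [end]
Varint 1: bytes[0:1] = 03 -> value 3 (1 byte(s))
  byte[1]=0xFB cont=1 payload=0x7B=123: acc |= 123<<0 -> acc=123 shift=7
  byte[2]=0x30 cont=0 payload=0x30=48: acc |= 48<<7 -> acc=6267 shift=14 [end]
Varint 2: bytes[1:3] = FB 30 -> value 6267 (2 byte(s))
  byte[3]=0x82 cont=1 payload=0x02=2: acc |= 2<<0 -> acc=2 shift=7
  byte[4]=0xDE cont=1 payload=0x5E=94: acc |= 94<<7 -> acc=12034 shift=14
  byte[5]=0xAD cont=1 payload=0x2D=45: acc |= 45<<14 -> acc=749314 shift=21
  byte[6]=0x50 cont=0 payload=0x50=80: acc |= 80<<21 -> acc=168521474 shift=28 [end]
Varint 3: bytes[3:7] = 82 DE AD 50 -> value 168521474 (4 byte(s))
  byte[7]=0x94 cont=1 payload=0x14=20: acc |= 20<<0 -> acc=20 shift=7
  byte[8]=0x11 cont=0 payload=0x11=17: acc |= 17<<7 -> acc=2196 shift=14 [end]
Varint 4: bytes[7:9] = 94 11 -> value 2196 (2 byte(s))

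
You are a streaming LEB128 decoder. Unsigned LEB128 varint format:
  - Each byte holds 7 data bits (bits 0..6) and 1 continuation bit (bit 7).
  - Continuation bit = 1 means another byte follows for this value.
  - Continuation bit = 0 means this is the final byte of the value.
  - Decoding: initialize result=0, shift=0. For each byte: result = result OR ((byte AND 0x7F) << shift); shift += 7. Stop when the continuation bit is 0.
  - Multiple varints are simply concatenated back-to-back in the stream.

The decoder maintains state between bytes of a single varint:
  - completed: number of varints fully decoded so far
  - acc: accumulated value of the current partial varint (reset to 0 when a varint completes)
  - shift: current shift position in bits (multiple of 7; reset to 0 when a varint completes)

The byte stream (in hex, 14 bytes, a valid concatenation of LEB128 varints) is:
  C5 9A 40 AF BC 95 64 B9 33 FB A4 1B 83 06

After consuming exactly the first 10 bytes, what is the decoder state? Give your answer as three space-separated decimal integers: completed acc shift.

Answer: 3 123 7

Derivation:
byte[0]=0xC5 cont=1 payload=0x45: acc |= 69<<0 -> completed=0 acc=69 shift=7
byte[1]=0x9A cont=1 payload=0x1A: acc |= 26<<7 -> completed=0 acc=3397 shift=14
byte[2]=0x40 cont=0 payload=0x40: varint #1 complete (value=1051973); reset -> completed=1 acc=0 shift=0
byte[3]=0xAF cont=1 payload=0x2F: acc |= 47<<0 -> completed=1 acc=47 shift=7
byte[4]=0xBC cont=1 payload=0x3C: acc |= 60<<7 -> completed=1 acc=7727 shift=14
byte[5]=0x95 cont=1 payload=0x15: acc |= 21<<14 -> completed=1 acc=351791 shift=21
byte[6]=0x64 cont=0 payload=0x64: varint #2 complete (value=210066991); reset -> completed=2 acc=0 shift=0
byte[7]=0xB9 cont=1 payload=0x39: acc |= 57<<0 -> completed=2 acc=57 shift=7
byte[8]=0x33 cont=0 payload=0x33: varint #3 complete (value=6585); reset -> completed=3 acc=0 shift=0
byte[9]=0xFB cont=1 payload=0x7B: acc |= 123<<0 -> completed=3 acc=123 shift=7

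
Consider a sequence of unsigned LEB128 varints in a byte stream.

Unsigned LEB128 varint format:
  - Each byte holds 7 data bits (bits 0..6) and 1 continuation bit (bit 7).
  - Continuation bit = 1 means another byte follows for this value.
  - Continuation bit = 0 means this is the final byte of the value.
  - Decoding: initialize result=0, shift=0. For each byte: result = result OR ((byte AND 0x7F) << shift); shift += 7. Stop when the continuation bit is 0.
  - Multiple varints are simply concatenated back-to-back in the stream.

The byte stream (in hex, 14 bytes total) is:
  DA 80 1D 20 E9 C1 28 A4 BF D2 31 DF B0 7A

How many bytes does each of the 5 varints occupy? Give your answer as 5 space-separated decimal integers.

Answer: 3 1 3 4 3

Derivation:
  byte[0]=0xDA cont=1 payload=0x5A=90: acc |= 90<<0 -> acc=90 shift=7
  byte[1]=0x80 cont=1 payload=0x00=0: acc |= 0<<7 -> acc=90 shift=14
  byte[2]=0x1D cont=0 payload=0x1D=29: acc |= 29<<14 -> acc=475226 shift=21 [end]
Varint 1: bytes[0:3] = DA 80 1D -> value 475226 (3 byte(s))
  byte[3]=0x20 cont=0 payload=0x20=32: acc |= 32<<0 -> acc=32 shift=7 [end]
Varint 2: bytes[3:4] = 20 -> value 32 (1 byte(s))
  byte[4]=0xE9 cont=1 payload=0x69=105: acc |= 105<<0 -> acc=105 shift=7
  byte[5]=0xC1 cont=1 payload=0x41=65: acc |= 65<<7 -> acc=8425 shift=14
  byte[6]=0x28 cont=0 payload=0x28=40: acc |= 40<<14 -> acc=663785 shift=21 [end]
Varint 3: bytes[4:7] = E9 C1 28 -> value 663785 (3 byte(s))
  byte[7]=0xA4 cont=1 payload=0x24=36: acc |= 36<<0 -> acc=36 shift=7
  byte[8]=0xBF cont=1 payload=0x3F=63: acc |= 63<<7 -> acc=8100 shift=14
  byte[9]=0xD2 cont=1 payload=0x52=82: acc |= 82<<14 -> acc=1351588 shift=21
  byte[10]=0x31 cont=0 payload=0x31=49: acc |= 49<<21 -> acc=104112036 shift=28 [end]
Varint 4: bytes[7:11] = A4 BF D2 31 -> value 104112036 (4 byte(s))
  byte[11]=0xDF cont=1 payload=0x5F=95: acc |= 95<<0 -> acc=95 shift=7
  byte[12]=0xB0 cont=1 payload=0x30=48: acc |= 48<<7 -> acc=6239 shift=14
  byte[13]=0x7A cont=0 payload=0x7A=122: acc |= 122<<14 -> acc=2005087 shift=21 [end]
Varint 5: bytes[11:14] = DF B0 7A -> value 2005087 (3 byte(s))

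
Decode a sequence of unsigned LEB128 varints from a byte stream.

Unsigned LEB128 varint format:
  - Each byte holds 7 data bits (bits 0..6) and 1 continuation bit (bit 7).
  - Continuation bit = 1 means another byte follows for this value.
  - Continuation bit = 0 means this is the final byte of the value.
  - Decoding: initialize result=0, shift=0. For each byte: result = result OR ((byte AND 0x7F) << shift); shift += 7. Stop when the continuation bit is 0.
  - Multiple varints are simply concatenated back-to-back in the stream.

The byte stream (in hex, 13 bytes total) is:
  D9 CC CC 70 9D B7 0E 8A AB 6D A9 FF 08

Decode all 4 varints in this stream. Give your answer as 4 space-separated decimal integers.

Answer: 236136025 236445 1791370 147369

Derivation:
  byte[0]=0xD9 cont=1 payload=0x59=89: acc |= 89<<0 -> acc=89 shift=7
  byte[1]=0xCC cont=1 payload=0x4C=76: acc |= 76<<7 -> acc=9817 shift=14
  byte[2]=0xCC cont=1 payload=0x4C=76: acc |= 76<<14 -> acc=1255001 shift=21
  byte[3]=0x70 cont=0 payload=0x70=112: acc |= 112<<21 -> acc=236136025 shift=28 [end]
Varint 1: bytes[0:4] = D9 CC CC 70 -> value 236136025 (4 byte(s))
  byte[4]=0x9D cont=1 payload=0x1D=29: acc |= 29<<0 -> acc=29 shift=7
  byte[5]=0xB7 cont=1 payload=0x37=55: acc |= 55<<7 -> acc=7069 shift=14
  byte[6]=0x0E cont=0 payload=0x0E=14: acc |= 14<<14 -> acc=236445 shift=21 [end]
Varint 2: bytes[4:7] = 9D B7 0E -> value 236445 (3 byte(s))
  byte[7]=0x8A cont=1 payload=0x0A=10: acc |= 10<<0 -> acc=10 shift=7
  byte[8]=0xAB cont=1 payload=0x2B=43: acc |= 43<<7 -> acc=5514 shift=14
  byte[9]=0x6D cont=0 payload=0x6D=109: acc |= 109<<14 -> acc=1791370 shift=21 [end]
Varint 3: bytes[7:10] = 8A AB 6D -> value 1791370 (3 byte(s))
  byte[10]=0xA9 cont=1 payload=0x29=41: acc |= 41<<0 -> acc=41 shift=7
  byte[11]=0xFF cont=1 payload=0x7F=127: acc |= 127<<7 -> acc=16297 shift=14
  byte[12]=0x08 cont=0 payload=0x08=8: acc |= 8<<14 -> acc=147369 shift=21 [end]
Varint 4: bytes[10:13] = A9 FF 08 -> value 147369 (3 byte(s))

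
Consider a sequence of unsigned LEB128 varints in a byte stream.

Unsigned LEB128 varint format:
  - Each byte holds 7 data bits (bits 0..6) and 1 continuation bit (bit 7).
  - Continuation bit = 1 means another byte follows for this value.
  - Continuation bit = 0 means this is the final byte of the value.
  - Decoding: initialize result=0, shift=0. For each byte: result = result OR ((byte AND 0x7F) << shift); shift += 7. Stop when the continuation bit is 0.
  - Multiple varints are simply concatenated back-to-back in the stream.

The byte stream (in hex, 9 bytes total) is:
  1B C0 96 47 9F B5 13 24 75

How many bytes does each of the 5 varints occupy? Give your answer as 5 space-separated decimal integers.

Answer: 1 3 3 1 1

Derivation:
  byte[0]=0x1B cont=0 payload=0x1B=27: acc |= 27<<0 -> acc=27 shift=7 [end]
Varint 1: bytes[0:1] = 1B -> value 27 (1 byte(s))
  byte[1]=0xC0 cont=1 payload=0x40=64: acc |= 64<<0 -> acc=64 shift=7
  byte[2]=0x96 cont=1 payload=0x16=22: acc |= 22<<7 -> acc=2880 shift=14
  byte[3]=0x47 cont=0 payload=0x47=71: acc |= 71<<14 -> acc=1166144 shift=21 [end]
Varint 2: bytes[1:4] = C0 96 47 -> value 1166144 (3 byte(s))
  byte[4]=0x9F cont=1 payload=0x1F=31: acc |= 31<<0 -> acc=31 shift=7
  byte[5]=0xB5 cont=1 payload=0x35=53: acc |= 53<<7 -> acc=6815 shift=14
  byte[6]=0x13 cont=0 payload=0x13=19: acc |= 19<<14 -> acc=318111 shift=21 [end]
Varint 3: bytes[4:7] = 9F B5 13 -> value 318111 (3 byte(s))
  byte[7]=0x24 cont=0 payload=0x24=36: acc |= 36<<0 -> acc=36 shift=7 [end]
Varint 4: bytes[7:8] = 24 -> value 36 (1 byte(s))
  byte[8]=0x75 cont=0 payload=0x75=117: acc |= 117<<0 -> acc=117 shift=7 [end]
Varint 5: bytes[8:9] = 75 -> value 117 (1 byte(s))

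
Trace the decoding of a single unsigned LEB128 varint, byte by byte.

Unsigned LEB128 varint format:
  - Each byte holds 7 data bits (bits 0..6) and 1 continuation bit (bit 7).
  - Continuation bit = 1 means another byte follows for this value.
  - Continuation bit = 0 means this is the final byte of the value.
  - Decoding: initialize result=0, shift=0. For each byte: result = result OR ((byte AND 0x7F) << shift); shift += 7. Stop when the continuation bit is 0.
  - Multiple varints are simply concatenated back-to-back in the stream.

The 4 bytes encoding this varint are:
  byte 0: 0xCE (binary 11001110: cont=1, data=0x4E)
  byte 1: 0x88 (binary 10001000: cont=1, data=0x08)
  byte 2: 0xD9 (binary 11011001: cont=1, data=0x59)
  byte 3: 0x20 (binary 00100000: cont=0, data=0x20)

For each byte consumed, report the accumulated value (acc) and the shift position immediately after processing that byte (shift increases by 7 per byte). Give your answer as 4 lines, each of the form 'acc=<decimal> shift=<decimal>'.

Answer: acc=78 shift=7
acc=1102 shift=14
acc=1459278 shift=21
acc=68568142 shift=28

Derivation:
byte 0=0xCE: payload=0x4E=78, contrib = 78<<0 = 78; acc -> 78, shift -> 7
byte 1=0x88: payload=0x08=8, contrib = 8<<7 = 1024; acc -> 1102, shift -> 14
byte 2=0xD9: payload=0x59=89, contrib = 89<<14 = 1458176; acc -> 1459278, shift -> 21
byte 3=0x20: payload=0x20=32, contrib = 32<<21 = 67108864; acc -> 68568142, shift -> 28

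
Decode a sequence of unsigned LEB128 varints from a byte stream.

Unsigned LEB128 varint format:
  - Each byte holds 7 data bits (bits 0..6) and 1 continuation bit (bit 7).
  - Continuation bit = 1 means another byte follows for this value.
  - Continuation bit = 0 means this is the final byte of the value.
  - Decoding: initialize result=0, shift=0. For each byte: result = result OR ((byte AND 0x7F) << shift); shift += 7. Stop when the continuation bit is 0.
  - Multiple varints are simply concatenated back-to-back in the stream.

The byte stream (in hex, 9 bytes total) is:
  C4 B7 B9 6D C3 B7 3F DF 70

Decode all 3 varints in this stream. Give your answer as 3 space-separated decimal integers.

  byte[0]=0xC4 cont=1 payload=0x44=68: acc |= 68<<0 -> acc=68 shift=7
  byte[1]=0xB7 cont=1 payload=0x37=55: acc |= 55<<7 -> acc=7108 shift=14
  byte[2]=0xB9 cont=1 payload=0x39=57: acc |= 57<<14 -> acc=940996 shift=21
  byte[3]=0x6D cont=0 payload=0x6D=109: acc |= 109<<21 -> acc=229530564 shift=28 [end]
Varint 1: bytes[0:4] = C4 B7 B9 6D -> value 229530564 (4 byte(s))
  byte[4]=0xC3 cont=1 payload=0x43=67: acc |= 67<<0 -> acc=67 shift=7
  byte[5]=0xB7 cont=1 payload=0x37=55: acc |= 55<<7 -> acc=7107 shift=14
  byte[6]=0x3F cont=0 payload=0x3F=63: acc |= 63<<14 -> acc=1039299 shift=21 [end]
Varint 2: bytes[4:7] = C3 B7 3F -> value 1039299 (3 byte(s))
  byte[7]=0xDF cont=1 payload=0x5F=95: acc |= 95<<0 -> acc=95 shift=7
  byte[8]=0x70 cont=0 payload=0x70=112: acc |= 112<<7 -> acc=14431 shift=14 [end]
Varint 3: bytes[7:9] = DF 70 -> value 14431 (2 byte(s))

Answer: 229530564 1039299 14431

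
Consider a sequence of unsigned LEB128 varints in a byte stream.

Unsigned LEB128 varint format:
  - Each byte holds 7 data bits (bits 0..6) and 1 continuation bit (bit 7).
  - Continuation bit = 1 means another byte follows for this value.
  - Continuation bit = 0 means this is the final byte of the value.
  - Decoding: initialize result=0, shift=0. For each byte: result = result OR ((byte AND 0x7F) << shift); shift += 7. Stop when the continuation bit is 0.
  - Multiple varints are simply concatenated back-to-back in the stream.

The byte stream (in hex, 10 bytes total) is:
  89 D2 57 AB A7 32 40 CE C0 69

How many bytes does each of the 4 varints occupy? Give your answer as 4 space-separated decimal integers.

  byte[0]=0x89 cont=1 payload=0x09=9: acc |= 9<<0 -> acc=9 shift=7
  byte[1]=0xD2 cont=1 payload=0x52=82: acc |= 82<<7 -> acc=10505 shift=14
  byte[2]=0x57 cont=0 payload=0x57=87: acc |= 87<<14 -> acc=1435913 shift=21 [end]
Varint 1: bytes[0:3] = 89 D2 57 -> value 1435913 (3 byte(s))
  byte[3]=0xAB cont=1 payload=0x2B=43: acc |= 43<<0 -> acc=43 shift=7
  byte[4]=0xA7 cont=1 payload=0x27=39: acc |= 39<<7 -> acc=5035 shift=14
  byte[5]=0x32 cont=0 payload=0x32=50: acc |= 50<<14 -> acc=824235 shift=21 [end]
Varint 2: bytes[3:6] = AB A7 32 -> value 824235 (3 byte(s))
  byte[6]=0x40 cont=0 payload=0x40=64: acc |= 64<<0 -> acc=64 shift=7 [end]
Varint 3: bytes[6:7] = 40 -> value 64 (1 byte(s))
  byte[7]=0xCE cont=1 payload=0x4E=78: acc |= 78<<0 -> acc=78 shift=7
  byte[8]=0xC0 cont=1 payload=0x40=64: acc |= 64<<7 -> acc=8270 shift=14
  byte[9]=0x69 cont=0 payload=0x69=105: acc |= 105<<14 -> acc=1728590 shift=21 [end]
Varint 4: bytes[7:10] = CE C0 69 -> value 1728590 (3 byte(s))

Answer: 3 3 1 3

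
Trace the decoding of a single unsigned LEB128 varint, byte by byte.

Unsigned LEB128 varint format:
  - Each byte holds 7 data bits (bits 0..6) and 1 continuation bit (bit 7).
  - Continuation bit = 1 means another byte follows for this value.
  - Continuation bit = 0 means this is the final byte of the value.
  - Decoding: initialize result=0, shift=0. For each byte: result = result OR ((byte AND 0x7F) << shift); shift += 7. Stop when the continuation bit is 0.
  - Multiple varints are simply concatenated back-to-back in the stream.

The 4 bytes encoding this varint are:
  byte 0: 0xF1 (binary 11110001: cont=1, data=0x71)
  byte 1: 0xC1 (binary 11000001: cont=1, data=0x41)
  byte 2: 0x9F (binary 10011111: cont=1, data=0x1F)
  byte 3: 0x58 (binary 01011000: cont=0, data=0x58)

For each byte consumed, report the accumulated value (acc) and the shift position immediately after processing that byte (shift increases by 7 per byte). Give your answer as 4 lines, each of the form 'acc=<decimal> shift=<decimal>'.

byte 0=0xF1: payload=0x71=113, contrib = 113<<0 = 113; acc -> 113, shift -> 7
byte 1=0xC1: payload=0x41=65, contrib = 65<<7 = 8320; acc -> 8433, shift -> 14
byte 2=0x9F: payload=0x1F=31, contrib = 31<<14 = 507904; acc -> 516337, shift -> 21
byte 3=0x58: payload=0x58=88, contrib = 88<<21 = 184549376; acc -> 185065713, shift -> 28

Answer: acc=113 shift=7
acc=8433 shift=14
acc=516337 shift=21
acc=185065713 shift=28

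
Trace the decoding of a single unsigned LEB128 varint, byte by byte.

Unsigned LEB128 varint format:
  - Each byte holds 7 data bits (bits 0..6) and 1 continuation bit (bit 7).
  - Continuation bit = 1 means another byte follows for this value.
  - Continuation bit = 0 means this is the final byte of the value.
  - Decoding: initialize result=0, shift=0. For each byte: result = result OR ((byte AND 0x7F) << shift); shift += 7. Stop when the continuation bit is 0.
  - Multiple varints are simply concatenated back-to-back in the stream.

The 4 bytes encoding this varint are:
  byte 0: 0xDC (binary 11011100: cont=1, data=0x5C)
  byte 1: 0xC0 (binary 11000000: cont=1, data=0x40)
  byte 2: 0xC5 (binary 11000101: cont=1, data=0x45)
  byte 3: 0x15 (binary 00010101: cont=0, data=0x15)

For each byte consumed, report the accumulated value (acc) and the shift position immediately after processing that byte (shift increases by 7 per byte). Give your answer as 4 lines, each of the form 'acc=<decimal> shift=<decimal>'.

byte 0=0xDC: payload=0x5C=92, contrib = 92<<0 = 92; acc -> 92, shift -> 7
byte 1=0xC0: payload=0x40=64, contrib = 64<<7 = 8192; acc -> 8284, shift -> 14
byte 2=0xC5: payload=0x45=69, contrib = 69<<14 = 1130496; acc -> 1138780, shift -> 21
byte 3=0x15: payload=0x15=21, contrib = 21<<21 = 44040192; acc -> 45178972, shift -> 28

Answer: acc=92 shift=7
acc=8284 shift=14
acc=1138780 shift=21
acc=45178972 shift=28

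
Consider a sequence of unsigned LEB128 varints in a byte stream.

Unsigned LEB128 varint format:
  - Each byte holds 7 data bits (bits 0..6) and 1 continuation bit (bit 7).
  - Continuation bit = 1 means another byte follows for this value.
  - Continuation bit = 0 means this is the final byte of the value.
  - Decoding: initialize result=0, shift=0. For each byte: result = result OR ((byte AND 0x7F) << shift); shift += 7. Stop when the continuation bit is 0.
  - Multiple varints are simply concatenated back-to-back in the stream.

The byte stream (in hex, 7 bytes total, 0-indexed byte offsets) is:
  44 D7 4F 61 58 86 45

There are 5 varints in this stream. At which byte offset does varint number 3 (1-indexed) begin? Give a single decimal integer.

Answer: 3

Derivation:
  byte[0]=0x44 cont=0 payload=0x44=68: acc |= 68<<0 -> acc=68 shift=7 [end]
Varint 1: bytes[0:1] = 44 -> value 68 (1 byte(s))
  byte[1]=0xD7 cont=1 payload=0x57=87: acc |= 87<<0 -> acc=87 shift=7
  byte[2]=0x4F cont=0 payload=0x4F=79: acc |= 79<<7 -> acc=10199 shift=14 [end]
Varint 2: bytes[1:3] = D7 4F -> value 10199 (2 byte(s))
  byte[3]=0x61 cont=0 payload=0x61=97: acc |= 97<<0 -> acc=97 shift=7 [end]
Varint 3: bytes[3:4] = 61 -> value 97 (1 byte(s))
  byte[4]=0x58 cont=0 payload=0x58=88: acc |= 88<<0 -> acc=88 shift=7 [end]
Varint 4: bytes[4:5] = 58 -> value 88 (1 byte(s))
  byte[5]=0x86 cont=1 payload=0x06=6: acc |= 6<<0 -> acc=6 shift=7
  byte[6]=0x45 cont=0 payload=0x45=69: acc |= 69<<7 -> acc=8838 shift=14 [end]
Varint 5: bytes[5:7] = 86 45 -> value 8838 (2 byte(s))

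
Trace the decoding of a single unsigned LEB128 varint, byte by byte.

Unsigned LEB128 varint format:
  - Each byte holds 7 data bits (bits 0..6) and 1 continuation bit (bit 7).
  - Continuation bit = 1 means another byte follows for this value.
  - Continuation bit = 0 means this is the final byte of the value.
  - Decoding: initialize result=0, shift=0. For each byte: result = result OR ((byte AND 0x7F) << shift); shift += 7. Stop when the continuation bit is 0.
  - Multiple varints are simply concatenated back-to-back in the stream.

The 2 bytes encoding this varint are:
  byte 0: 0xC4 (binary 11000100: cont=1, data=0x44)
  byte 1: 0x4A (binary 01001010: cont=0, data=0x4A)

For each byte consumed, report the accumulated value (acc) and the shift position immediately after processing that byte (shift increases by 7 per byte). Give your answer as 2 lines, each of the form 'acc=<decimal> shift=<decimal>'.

Answer: acc=68 shift=7
acc=9540 shift=14

Derivation:
byte 0=0xC4: payload=0x44=68, contrib = 68<<0 = 68; acc -> 68, shift -> 7
byte 1=0x4A: payload=0x4A=74, contrib = 74<<7 = 9472; acc -> 9540, shift -> 14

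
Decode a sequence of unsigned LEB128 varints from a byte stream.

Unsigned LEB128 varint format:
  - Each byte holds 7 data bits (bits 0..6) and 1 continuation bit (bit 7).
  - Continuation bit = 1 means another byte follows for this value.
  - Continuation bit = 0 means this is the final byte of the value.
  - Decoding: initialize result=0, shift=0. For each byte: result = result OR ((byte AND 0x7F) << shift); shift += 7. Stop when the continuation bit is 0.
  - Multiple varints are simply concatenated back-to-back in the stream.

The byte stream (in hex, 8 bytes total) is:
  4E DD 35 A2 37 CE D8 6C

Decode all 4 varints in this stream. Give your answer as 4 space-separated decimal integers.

Answer: 78 6877 7074 1780814

Derivation:
  byte[0]=0x4E cont=0 payload=0x4E=78: acc |= 78<<0 -> acc=78 shift=7 [end]
Varint 1: bytes[0:1] = 4E -> value 78 (1 byte(s))
  byte[1]=0xDD cont=1 payload=0x5D=93: acc |= 93<<0 -> acc=93 shift=7
  byte[2]=0x35 cont=0 payload=0x35=53: acc |= 53<<7 -> acc=6877 shift=14 [end]
Varint 2: bytes[1:3] = DD 35 -> value 6877 (2 byte(s))
  byte[3]=0xA2 cont=1 payload=0x22=34: acc |= 34<<0 -> acc=34 shift=7
  byte[4]=0x37 cont=0 payload=0x37=55: acc |= 55<<7 -> acc=7074 shift=14 [end]
Varint 3: bytes[3:5] = A2 37 -> value 7074 (2 byte(s))
  byte[5]=0xCE cont=1 payload=0x4E=78: acc |= 78<<0 -> acc=78 shift=7
  byte[6]=0xD8 cont=1 payload=0x58=88: acc |= 88<<7 -> acc=11342 shift=14
  byte[7]=0x6C cont=0 payload=0x6C=108: acc |= 108<<14 -> acc=1780814 shift=21 [end]
Varint 4: bytes[5:8] = CE D8 6C -> value 1780814 (3 byte(s))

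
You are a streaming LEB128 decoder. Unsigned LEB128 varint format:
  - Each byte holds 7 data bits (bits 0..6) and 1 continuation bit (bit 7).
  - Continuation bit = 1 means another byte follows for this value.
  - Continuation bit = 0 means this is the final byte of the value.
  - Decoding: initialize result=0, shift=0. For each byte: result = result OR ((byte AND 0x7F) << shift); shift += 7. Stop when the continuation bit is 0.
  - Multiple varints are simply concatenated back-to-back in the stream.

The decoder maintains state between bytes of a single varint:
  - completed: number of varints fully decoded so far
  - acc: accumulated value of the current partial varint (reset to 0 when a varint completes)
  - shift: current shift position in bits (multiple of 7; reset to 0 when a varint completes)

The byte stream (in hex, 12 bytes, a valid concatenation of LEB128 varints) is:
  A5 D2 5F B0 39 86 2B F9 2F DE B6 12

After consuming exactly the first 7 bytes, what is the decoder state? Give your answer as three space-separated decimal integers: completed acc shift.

byte[0]=0xA5 cont=1 payload=0x25: acc |= 37<<0 -> completed=0 acc=37 shift=7
byte[1]=0xD2 cont=1 payload=0x52: acc |= 82<<7 -> completed=0 acc=10533 shift=14
byte[2]=0x5F cont=0 payload=0x5F: varint #1 complete (value=1567013); reset -> completed=1 acc=0 shift=0
byte[3]=0xB0 cont=1 payload=0x30: acc |= 48<<0 -> completed=1 acc=48 shift=7
byte[4]=0x39 cont=0 payload=0x39: varint #2 complete (value=7344); reset -> completed=2 acc=0 shift=0
byte[5]=0x86 cont=1 payload=0x06: acc |= 6<<0 -> completed=2 acc=6 shift=7
byte[6]=0x2B cont=0 payload=0x2B: varint #3 complete (value=5510); reset -> completed=3 acc=0 shift=0

Answer: 3 0 0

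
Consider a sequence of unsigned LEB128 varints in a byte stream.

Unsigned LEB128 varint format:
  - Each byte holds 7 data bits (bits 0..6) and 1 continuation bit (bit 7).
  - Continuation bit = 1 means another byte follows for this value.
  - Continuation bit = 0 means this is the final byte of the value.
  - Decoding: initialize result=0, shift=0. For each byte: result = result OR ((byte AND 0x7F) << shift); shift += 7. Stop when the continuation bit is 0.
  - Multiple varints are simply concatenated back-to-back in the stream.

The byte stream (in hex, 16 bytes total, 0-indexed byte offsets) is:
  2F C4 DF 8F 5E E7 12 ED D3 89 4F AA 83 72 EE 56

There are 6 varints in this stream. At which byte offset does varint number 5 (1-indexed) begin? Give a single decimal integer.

Answer: 11

Derivation:
  byte[0]=0x2F cont=0 payload=0x2F=47: acc |= 47<<0 -> acc=47 shift=7 [end]
Varint 1: bytes[0:1] = 2F -> value 47 (1 byte(s))
  byte[1]=0xC4 cont=1 payload=0x44=68: acc |= 68<<0 -> acc=68 shift=7
  byte[2]=0xDF cont=1 payload=0x5F=95: acc |= 95<<7 -> acc=12228 shift=14
  byte[3]=0x8F cont=1 payload=0x0F=15: acc |= 15<<14 -> acc=257988 shift=21
  byte[4]=0x5E cont=0 payload=0x5E=94: acc |= 94<<21 -> acc=197390276 shift=28 [end]
Varint 2: bytes[1:5] = C4 DF 8F 5E -> value 197390276 (4 byte(s))
  byte[5]=0xE7 cont=1 payload=0x67=103: acc |= 103<<0 -> acc=103 shift=7
  byte[6]=0x12 cont=0 payload=0x12=18: acc |= 18<<7 -> acc=2407 shift=14 [end]
Varint 3: bytes[5:7] = E7 12 -> value 2407 (2 byte(s))
  byte[7]=0xED cont=1 payload=0x6D=109: acc |= 109<<0 -> acc=109 shift=7
  byte[8]=0xD3 cont=1 payload=0x53=83: acc |= 83<<7 -> acc=10733 shift=14
  byte[9]=0x89 cont=1 payload=0x09=9: acc |= 9<<14 -> acc=158189 shift=21
  byte[10]=0x4F cont=0 payload=0x4F=79: acc |= 79<<21 -> acc=165833197 shift=28 [end]
Varint 4: bytes[7:11] = ED D3 89 4F -> value 165833197 (4 byte(s))
  byte[11]=0xAA cont=1 payload=0x2A=42: acc |= 42<<0 -> acc=42 shift=7
  byte[12]=0x83 cont=1 payload=0x03=3: acc |= 3<<7 -> acc=426 shift=14
  byte[13]=0x72 cont=0 payload=0x72=114: acc |= 114<<14 -> acc=1868202 shift=21 [end]
Varint 5: bytes[11:14] = AA 83 72 -> value 1868202 (3 byte(s))
  byte[14]=0xEE cont=1 payload=0x6E=110: acc |= 110<<0 -> acc=110 shift=7
  byte[15]=0x56 cont=0 payload=0x56=86: acc |= 86<<7 -> acc=11118 shift=14 [end]
Varint 6: bytes[14:16] = EE 56 -> value 11118 (2 byte(s))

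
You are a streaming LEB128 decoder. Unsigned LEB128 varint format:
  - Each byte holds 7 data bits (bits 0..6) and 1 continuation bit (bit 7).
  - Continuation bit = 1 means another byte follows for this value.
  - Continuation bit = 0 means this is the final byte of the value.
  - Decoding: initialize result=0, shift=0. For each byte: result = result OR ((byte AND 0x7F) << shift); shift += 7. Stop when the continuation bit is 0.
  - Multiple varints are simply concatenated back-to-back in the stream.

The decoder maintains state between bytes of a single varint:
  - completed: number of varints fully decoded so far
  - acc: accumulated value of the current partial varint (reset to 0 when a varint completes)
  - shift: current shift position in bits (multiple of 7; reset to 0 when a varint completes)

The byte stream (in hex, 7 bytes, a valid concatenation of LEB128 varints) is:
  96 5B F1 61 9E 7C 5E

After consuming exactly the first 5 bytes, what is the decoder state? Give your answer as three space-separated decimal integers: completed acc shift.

byte[0]=0x96 cont=1 payload=0x16: acc |= 22<<0 -> completed=0 acc=22 shift=7
byte[1]=0x5B cont=0 payload=0x5B: varint #1 complete (value=11670); reset -> completed=1 acc=0 shift=0
byte[2]=0xF1 cont=1 payload=0x71: acc |= 113<<0 -> completed=1 acc=113 shift=7
byte[3]=0x61 cont=0 payload=0x61: varint #2 complete (value=12529); reset -> completed=2 acc=0 shift=0
byte[4]=0x9E cont=1 payload=0x1E: acc |= 30<<0 -> completed=2 acc=30 shift=7

Answer: 2 30 7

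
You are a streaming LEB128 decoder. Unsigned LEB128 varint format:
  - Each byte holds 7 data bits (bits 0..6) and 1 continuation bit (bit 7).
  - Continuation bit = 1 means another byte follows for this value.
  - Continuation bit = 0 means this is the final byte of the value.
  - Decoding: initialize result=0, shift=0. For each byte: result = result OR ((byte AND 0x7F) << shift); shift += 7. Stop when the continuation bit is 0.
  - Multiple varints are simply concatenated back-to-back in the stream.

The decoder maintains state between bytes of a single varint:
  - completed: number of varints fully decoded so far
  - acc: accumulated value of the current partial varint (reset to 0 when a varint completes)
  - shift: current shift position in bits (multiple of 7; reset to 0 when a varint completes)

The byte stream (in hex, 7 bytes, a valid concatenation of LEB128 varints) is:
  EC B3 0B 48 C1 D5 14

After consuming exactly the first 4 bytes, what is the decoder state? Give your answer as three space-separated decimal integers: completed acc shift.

Answer: 2 0 0

Derivation:
byte[0]=0xEC cont=1 payload=0x6C: acc |= 108<<0 -> completed=0 acc=108 shift=7
byte[1]=0xB3 cont=1 payload=0x33: acc |= 51<<7 -> completed=0 acc=6636 shift=14
byte[2]=0x0B cont=0 payload=0x0B: varint #1 complete (value=186860); reset -> completed=1 acc=0 shift=0
byte[3]=0x48 cont=0 payload=0x48: varint #2 complete (value=72); reset -> completed=2 acc=0 shift=0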